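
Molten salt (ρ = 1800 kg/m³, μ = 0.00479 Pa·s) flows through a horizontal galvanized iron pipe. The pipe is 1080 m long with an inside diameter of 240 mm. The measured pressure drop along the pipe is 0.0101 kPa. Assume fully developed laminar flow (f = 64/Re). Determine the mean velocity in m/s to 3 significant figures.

For laminar flow, f = 64/Re with Re = ρVD/μ, so Darcy-Weisbach reduces to ΔP = 32μLV/D². Solving for V: V = ΔP·D²/(32μL) = 10.1·(0.24)²/(32·0.00479·1080) = 0.003514 m/s.
Check: Re = ρVD/μ = 1800·0.003514·0.24/0.00479 = 316.9 < 2300, so the laminar assumption holds.

V ≈ 0.00351 m/s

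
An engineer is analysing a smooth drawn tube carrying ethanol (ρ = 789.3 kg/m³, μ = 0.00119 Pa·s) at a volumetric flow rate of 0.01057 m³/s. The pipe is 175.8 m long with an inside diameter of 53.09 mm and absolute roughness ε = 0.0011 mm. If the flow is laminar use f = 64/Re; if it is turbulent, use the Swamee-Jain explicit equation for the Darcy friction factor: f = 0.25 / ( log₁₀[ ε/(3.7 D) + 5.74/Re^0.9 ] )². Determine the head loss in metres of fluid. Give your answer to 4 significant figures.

h_f ≈ 62.50 m

Cross-sectional area A = πD²/4 = π(0.05309)²/4 = 0.002214 m²; mean velocity V = Q/A = 0.01057/0.002214 = 4.775 m/s.
Reynolds number Re = ρVD/μ = 789.3 · 4.775 · 0.05309 / 0.00119 = 1.681e+05.
Re > 4000 → turbulent. Relative roughness ε/D = 1.1e-06/0.05309 = 2.07e-05. Swamee-Jain: f = 0.25/(log₁₀[2.07e-05/3.7 + 5.74/1.681e+05^0.9])² = 0.25/(log₁₀[5.6e-06 + 0.000114])² = 0.25/(-3.923)² = 0.01624.
Darcy-Weisbach: ΔP = f(L/D)(ρV²/2) = 0.01624·(175.8/0.05309)·(789.3·4.775²/2) = 0.01624·3311·8998 = 4.839e+05 Pa.
Head loss h_f = ΔP/(ρg) = 4.839e+05/(789.3·9.81) = 62.50 m.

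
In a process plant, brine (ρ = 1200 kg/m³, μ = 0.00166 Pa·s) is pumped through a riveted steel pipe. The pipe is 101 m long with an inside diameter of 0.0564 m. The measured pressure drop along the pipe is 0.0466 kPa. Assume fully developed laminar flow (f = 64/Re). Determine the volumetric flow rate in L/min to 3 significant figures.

For laminar flow, f = 64/Re with Re = ρVD/μ, so Darcy-Weisbach reduces to ΔP = 32μLV/D². Solving for V: V = ΔP·D²/(32μL) = 46.6·(0.0564)²/(32·0.00166·101) = 0.02763 m/s.
Check: Re = ρVD/μ = 1200·0.02763·0.0564/0.00166 = 1126 < 2300, so the laminar assumption holds.
Q = V·A = 0.02763·(π/4·0.0564²) = 6.903e-05 m³/s = 4.14 L/min.

Q ≈ 4.14 L/min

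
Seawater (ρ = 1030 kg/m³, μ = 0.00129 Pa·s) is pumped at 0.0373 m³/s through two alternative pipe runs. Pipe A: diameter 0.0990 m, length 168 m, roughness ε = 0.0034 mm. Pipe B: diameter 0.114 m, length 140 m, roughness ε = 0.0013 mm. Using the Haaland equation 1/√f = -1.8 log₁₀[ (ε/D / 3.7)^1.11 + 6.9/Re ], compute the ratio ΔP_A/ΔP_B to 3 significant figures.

Pipe A: V = Q/A = 0.0373/0.007698 = 4.846 m/s; Re = 3.83e+05; ε/D = 3.43e-05; Haaland → f = 0.01406; ΔP_A = f(L/D)(ρV²/2) = 2.884e+05 Pa.
Pipe B: V = Q/A = 0.0373/0.01021 = 3.654 m/s; Re = 3.326e+05; ε/D = 1.14e-05; Haaland → f = 0.01417; ΔP_B = f(L/D)(ρV²/2) = 1.197e+05 Pa.
ΔP_A/ΔP_B = 2.884e+05/1.197e+05 = 2.41.

ΔP_A/ΔP_B ≈ 2.41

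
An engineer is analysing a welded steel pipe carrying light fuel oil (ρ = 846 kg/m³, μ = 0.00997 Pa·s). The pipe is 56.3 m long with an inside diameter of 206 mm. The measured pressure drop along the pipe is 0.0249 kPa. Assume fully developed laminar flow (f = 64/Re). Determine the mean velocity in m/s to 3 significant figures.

For laminar flow, f = 64/Re with Re = ρVD/μ, so Darcy-Weisbach reduces to ΔP = 32μLV/D². Solving for V: V = ΔP·D²/(32μL) = 24.9·(0.206)²/(32·0.00997·56.3) = 0.05883 m/s.
Check: Re = ρVD/μ = 846·0.05883·0.206/0.00997 = 1028 < 2300, so the laminar assumption holds.

V ≈ 0.0588 m/s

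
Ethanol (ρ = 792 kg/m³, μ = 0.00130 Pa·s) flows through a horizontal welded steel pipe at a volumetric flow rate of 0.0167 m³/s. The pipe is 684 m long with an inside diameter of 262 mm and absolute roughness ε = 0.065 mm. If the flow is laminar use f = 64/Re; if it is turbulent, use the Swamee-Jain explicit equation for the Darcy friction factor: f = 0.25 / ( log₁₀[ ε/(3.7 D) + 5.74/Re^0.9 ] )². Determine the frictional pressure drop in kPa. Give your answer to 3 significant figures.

Cross-sectional area A = πD²/4 = π(0.262)²/4 = 0.05391 m²; mean velocity V = Q/A = 0.0167/0.05391 = 0.3098 m/s.
Reynolds number Re = ρVD/μ = 792 · 0.3098 · 0.262 / 0.0013 = 4.944e+04.
Re > 4000 → turbulent. Relative roughness ε/D = 6.5e-05/0.262 = 0.000248. Swamee-Jain: f = 0.25/(log₁₀[0.000248/3.7 + 5.74/4.944e+04^0.9])² = 0.25/(log₁₀[6.71e-05 + 0.000342])² = 0.25/(-3.388)² = 0.02178.
Darcy-Weisbach: ΔP = f(L/D)(ρV²/2) = 0.02178·(684/0.262)·(792·0.3098²/2) = 0.02178·2611·38 = 2160 Pa.
ΔP = 2160 Pa = 2.16 kPa.

ΔP ≈ 2.16 kPa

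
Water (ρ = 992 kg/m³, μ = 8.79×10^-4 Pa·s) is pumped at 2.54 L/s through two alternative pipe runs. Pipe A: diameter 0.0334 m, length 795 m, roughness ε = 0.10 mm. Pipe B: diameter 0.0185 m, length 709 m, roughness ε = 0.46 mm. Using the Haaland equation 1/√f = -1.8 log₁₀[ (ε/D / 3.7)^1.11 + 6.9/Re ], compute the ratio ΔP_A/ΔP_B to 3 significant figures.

ΔP_A/ΔP_B ≈ 0.0300

Pipe A: V = Q/A = 0.00254/0.0008762 = 2.899 m/s; Re = 1.093e+05; ε/D = 0.00299; Haaland → f = 0.02728; ΔP_A = f(L/D)(ρV²/2) = 2.707e+06 Pa.
Pipe B: V = Q/A = 0.00254/0.0002688 = 9.449 m/s; Re = 1.973e+05; ε/D = 0.0249; Haaland → f = 0.05324; ΔP_B = f(L/D)(ρV²/2) = 9.037e+07 Pa.
ΔP_A/ΔP_B = 2.707e+06/9.037e+07 = 0.0300.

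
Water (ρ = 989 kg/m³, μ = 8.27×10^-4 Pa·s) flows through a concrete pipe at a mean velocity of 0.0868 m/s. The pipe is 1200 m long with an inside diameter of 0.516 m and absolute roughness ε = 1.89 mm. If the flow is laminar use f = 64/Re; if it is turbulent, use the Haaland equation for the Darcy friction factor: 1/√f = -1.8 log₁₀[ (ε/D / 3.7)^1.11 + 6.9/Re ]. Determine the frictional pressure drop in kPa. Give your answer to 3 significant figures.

Reynolds number Re = ρVD/μ = 989 · 0.0868 · 0.516 / 0.000827 = 5.356e+04.
Re > 4000 → turbulent. Relative roughness ε/D = 0.00189/0.516 = 0.00366. Haaland: 1/√f = -1.8 log₁₀[(0.00366/3.7)^1.11 + 6.9/5.356e+04] = -1.8 log₁₀[0.000463 + 0.000129] = 5.811, so f = 0.02962.
Darcy-Weisbach: ΔP = f(L/D)(ρV²/2) = 0.02962·(1200/0.516)·(989·0.0868²/2) = 0.02962·2326·3.726 = 256.6 Pa.
ΔP = 256.6 Pa = 0.257 kPa.

ΔP ≈ 0.257 kPa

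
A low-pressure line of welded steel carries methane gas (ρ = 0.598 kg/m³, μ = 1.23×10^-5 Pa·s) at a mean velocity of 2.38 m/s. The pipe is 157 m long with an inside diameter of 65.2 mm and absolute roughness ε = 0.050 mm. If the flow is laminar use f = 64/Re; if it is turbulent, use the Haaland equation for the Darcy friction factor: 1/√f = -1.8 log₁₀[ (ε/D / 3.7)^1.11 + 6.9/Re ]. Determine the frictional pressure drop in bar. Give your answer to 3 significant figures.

ΔP ≈ 0.00140 bar

Reynolds number Re = ρVD/μ = 0.598 · 2.38 · 0.0652 / 1.23e-05 = 7544.
Re > 4000 → turbulent. Relative roughness ε/D = 5e-05/0.0652 = 0.000767. Haaland: 1/√f = -1.8 log₁₀[(0.000767/3.7)^1.11 + 6.9/7544] = -1.8 log₁₀[8.15e-05 + 0.000915] = 5.403, so f = 0.03426.
Darcy-Weisbach: ΔP = f(L/D)(ρV²/2) = 0.03426·(157/0.0652)·(0.598·2.38²/2) = 0.03426·2408·1.694 = 139.7 Pa.
ΔP = 139.7 Pa = 0.00140 bar.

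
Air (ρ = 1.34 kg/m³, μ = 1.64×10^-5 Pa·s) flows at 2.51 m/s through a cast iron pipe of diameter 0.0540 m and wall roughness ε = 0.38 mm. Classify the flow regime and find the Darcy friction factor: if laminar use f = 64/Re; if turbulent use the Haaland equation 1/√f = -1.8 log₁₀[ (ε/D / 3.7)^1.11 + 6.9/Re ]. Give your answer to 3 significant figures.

f ≈ 0.0393

Re = ρVD/μ = 1.34·2.51·0.054/1.64e-05 = 1.107e+04.
Re > 4000 → turbulent. ε/D = 0.00038/0.054 = 0.00704; Haaland: 1/√f = -1.8 log₁₀[0.000955 + 0.000623] = 5.043, so f = 0.03931.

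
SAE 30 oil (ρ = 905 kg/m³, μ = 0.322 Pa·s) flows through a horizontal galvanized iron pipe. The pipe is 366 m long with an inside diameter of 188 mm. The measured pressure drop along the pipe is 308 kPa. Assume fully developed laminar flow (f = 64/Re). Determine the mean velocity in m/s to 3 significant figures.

V ≈ 2.89 m/s

For laminar flow, f = 64/Re with Re = ρVD/μ, so Darcy-Weisbach reduces to ΔP = 32μLV/D². Solving for V: V = ΔP·D²/(32μL) = 3.08e+05·(0.188)²/(32·0.322·366) = 2.887 m/s.
Check: Re = ρVD/μ = 905·2.887·0.188/0.322 = 1525 < 2300, so the laminar assumption holds.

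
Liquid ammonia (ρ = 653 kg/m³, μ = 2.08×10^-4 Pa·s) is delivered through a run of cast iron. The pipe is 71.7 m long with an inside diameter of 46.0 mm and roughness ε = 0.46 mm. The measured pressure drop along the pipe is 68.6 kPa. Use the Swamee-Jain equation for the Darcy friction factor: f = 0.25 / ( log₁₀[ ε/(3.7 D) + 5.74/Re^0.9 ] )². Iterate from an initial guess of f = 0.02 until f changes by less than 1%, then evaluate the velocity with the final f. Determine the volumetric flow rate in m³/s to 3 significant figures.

Rearranging Darcy-Weisbach: V = √(2·ΔP·D/(f·L·ρ)). With ε/D = 0.00046/0.046 = 0.01, iterate starting from f = 0.02:
  f = 0.02 → V = √(2·6.86e+04·0.046/(0.02·71.7·653)) = 2.596 m/s; Re = ρVD/μ = 3.749e+05; f → 0.03816
  f = 0.03816 → V = 1.879 m/s; Re = 2.714e+05; f → 0.03825
Converged (Δf/f < 1%). With the final f = 0.03825: V = √(2·6.86e+04·0.046/(0.03825·71.7·653)) = 1.877 m/s.
Q = V·A = 1.877·(π/4·0.046²) = 0.00312 m³/s = 0.00312 m³/s.

Q ≈ 0.00312 m³/s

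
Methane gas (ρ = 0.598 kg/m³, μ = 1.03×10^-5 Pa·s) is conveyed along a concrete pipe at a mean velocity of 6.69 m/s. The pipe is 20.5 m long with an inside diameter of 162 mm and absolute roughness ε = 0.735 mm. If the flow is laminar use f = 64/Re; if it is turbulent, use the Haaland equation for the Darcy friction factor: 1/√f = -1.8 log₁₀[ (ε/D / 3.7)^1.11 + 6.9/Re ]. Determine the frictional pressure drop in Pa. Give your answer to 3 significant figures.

Reynolds number Re = ρVD/μ = 0.598 · 6.69 · 0.162 / 1.03e-05 = 6.292e+04.
Re > 4000 → turbulent. Relative roughness ε/D = 0.000735/0.162 = 0.00454. Haaland: 1/√f = -1.8 log₁₀[(0.00454/3.7)^1.11 + 6.9/6.292e+04] = -1.8 log₁₀[0.000587 + 0.00011] = 5.683, so f = 0.03096.
Darcy-Weisbach: ΔP = f(L/D)(ρV²/2) = 0.03096·(20.5/0.162)·(0.598·6.69²/2) = 0.03096·126.5·13.38 = 52.43 Pa.

ΔP ≈ 52.4 Pa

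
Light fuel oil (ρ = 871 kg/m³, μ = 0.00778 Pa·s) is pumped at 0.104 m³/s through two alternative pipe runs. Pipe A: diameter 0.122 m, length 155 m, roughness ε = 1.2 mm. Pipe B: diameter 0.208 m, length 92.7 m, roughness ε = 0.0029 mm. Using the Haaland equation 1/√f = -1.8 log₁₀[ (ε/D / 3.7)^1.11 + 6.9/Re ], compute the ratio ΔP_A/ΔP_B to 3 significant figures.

ΔP_A/ΔP_B ≈ 48.0

Pipe A: V = Q/A = 0.104/0.01169 = 8.897 m/s; Re = 1.215e+05; ε/D = 0.00984; Haaland → f = 0.03823; ΔP_A = f(L/D)(ρV²/2) = 1.674e+06 Pa.
Pipe B: V = Q/A = 0.104/0.03398 = 3.061 m/s; Re = 7.127e+04; ε/D = 1.39e-05; Haaland → f = 0.0192; ΔP_B = f(L/D)(ρV²/2) = 3.49e+04 Pa.
ΔP_A/ΔP_B = 1.674e+06/3.49e+04 = 48.0.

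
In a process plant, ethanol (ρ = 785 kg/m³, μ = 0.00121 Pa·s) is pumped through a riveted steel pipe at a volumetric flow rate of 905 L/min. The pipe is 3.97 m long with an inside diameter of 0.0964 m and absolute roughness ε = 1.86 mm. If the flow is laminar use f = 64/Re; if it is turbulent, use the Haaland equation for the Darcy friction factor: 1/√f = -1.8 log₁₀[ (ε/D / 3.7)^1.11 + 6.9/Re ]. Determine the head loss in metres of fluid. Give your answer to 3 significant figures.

Q = 905 L/min = 905/60000 = 0.01508 m³/s.
Cross-sectional area A = πD²/4 = π(0.0964)²/4 = 0.007299 m²; mean velocity V = Q/A = 0.01508/0.007299 = 2.067 m/s.
Reynolds number Re = ρVD/μ = 785 · 2.067 · 0.0964 / 0.00121 = 1.292e+05.
Re > 4000 → turbulent. Relative roughness ε/D = 0.00186/0.0964 = 0.0193. Haaland: 1/√f = -1.8 log₁₀[(0.0193/3.7)^1.11 + 6.9/1.292e+05] = -1.8 log₁₀[0.00293 + 5.34e-05] = 4.547, so f = 0.04837.
Darcy-Weisbach: ΔP = f(L/D)(ρV²/2) = 0.04837·(3.97/0.0964)·(785·2.067²/2) = 0.04837·41.18·1676 = 3339 Pa.
Head loss h_f = ΔP/(ρg) = 3339/(785·9.81) = 0.434 m.

h_f ≈ 0.434 m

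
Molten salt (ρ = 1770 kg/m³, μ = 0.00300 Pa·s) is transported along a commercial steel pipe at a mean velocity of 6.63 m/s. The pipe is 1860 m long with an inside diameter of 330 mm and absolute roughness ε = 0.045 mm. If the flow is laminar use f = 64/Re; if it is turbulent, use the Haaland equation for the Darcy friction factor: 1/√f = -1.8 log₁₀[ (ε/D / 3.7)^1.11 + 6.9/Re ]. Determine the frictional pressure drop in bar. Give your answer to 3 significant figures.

ΔP ≈ 29.9 bar

Reynolds number Re = ρVD/μ = 1770 · 6.63 · 0.33 / 0.003 = 1.291e+06.
Re > 4000 → turbulent. Relative roughness ε/D = 4.5e-05/0.33 = 0.000136. Haaland: 1/√f = -1.8 log₁₀[(0.000136/3.7)^1.11 + 6.9/1.291e+06] = -1.8 log₁₀[1.2e-05 + 5.35e-06] = 8.57, so f = 0.01362.
Darcy-Weisbach: ΔP = f(L/D)(ρV²/2) = 0.01362·(1860/0.33)·(1770·6.63²/2) = 0.01362·5636·3.89e+04 = 2.985e+06 Pa.
ΔP = 2.985e+06 Pa = 29.9 bar.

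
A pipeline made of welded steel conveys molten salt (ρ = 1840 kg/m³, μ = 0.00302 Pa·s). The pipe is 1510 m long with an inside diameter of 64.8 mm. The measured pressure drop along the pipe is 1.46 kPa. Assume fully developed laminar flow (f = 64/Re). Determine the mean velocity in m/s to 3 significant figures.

V ≈ 0.0420 m/s

For laminar flow, f = 64/Re with Re = ρVD/μ, so Darcy-Weisbach reduces to ΔP = 32μLV/D². Solving for V: V = ΔP·D²/(32μL) = 1460·(0.0648)²/(32·0.00302·1510) = 0.04201 m/s.
Check: Re = ρVD/μ = 1840·0.04201·0.0648/0.00302 = 1659 < 2300, so the laminar assumption holds.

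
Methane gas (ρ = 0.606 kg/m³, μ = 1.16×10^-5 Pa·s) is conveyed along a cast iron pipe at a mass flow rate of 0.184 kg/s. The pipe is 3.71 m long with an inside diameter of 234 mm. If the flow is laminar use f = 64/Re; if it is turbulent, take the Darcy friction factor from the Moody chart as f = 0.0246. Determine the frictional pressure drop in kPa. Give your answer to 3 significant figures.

ΔP ≈ 0.00589 kPa

A = πD²/4 = π(0.234)²/4 = 0.04301 m²; mean velocity V = ṁ/(ρA) = 0.184/(0.606 · 0.04301) = 7.06 m/s.
Reynolds number Re = ρVD/μ = 0.606 · 7.06 · 0.234 / 1.16e-05 = 8.631e+04.
Re > 4000 → turbulent; use the Moody-chart value f = 0.0246.
Darcy-Weisbach: ΔP = f(L/D)(ρV²/2) = 0.0246·(3.71/0.234)·(0.606·7.06²/2) = 0.0246·15.85·15.1 = 5.891 Pa.
ΔP = 5.891 Pa = 0.00589 kPa.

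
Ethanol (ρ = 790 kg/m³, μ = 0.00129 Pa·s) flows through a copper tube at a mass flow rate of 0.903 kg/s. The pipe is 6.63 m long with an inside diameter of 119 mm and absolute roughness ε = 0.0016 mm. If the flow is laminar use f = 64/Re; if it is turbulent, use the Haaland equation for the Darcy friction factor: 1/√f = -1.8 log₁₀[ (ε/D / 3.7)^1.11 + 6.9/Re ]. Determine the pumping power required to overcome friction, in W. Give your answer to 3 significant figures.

A = πD²/4 = π(0.119)²/4 = 0.01112 m²; mean velocity V = ṁ/(ρA) = 0.903/(790 · 0.01112) = 0.1028 m/s.
Reynolds number Re = ρVD/μ = 790 · 0.1028 · 0.119 / 0.00129 = 7490.
Re > 4000 → turbulent. Relative roughness ε/D = 1.6e-06/0.119 = 1.34e-05. Haaland: 1/√f = -1.8 log₁₀[(1.34e-05/3.7)^1.11 + 6.9/7490] = -1.8 log₁₀[9.16e-07 + 0.000921] = 5.463, so f = 0.0335.
Darcy-Weisbach: ΔP = f(L/D)(ρV²/2) = 0.0335·(6.63/0.119)·(790·0.1028²/2) = 0.0335·55.71·4.172 = 7.788 Pa.
Q = ṁ/ρ = 0.903/790 = 0.001143 m³/s.
Pumping power P = QΔP = 0.001143·7.788 = 0.008902 W = 0.00890 W.

P ≈ 0.00890 W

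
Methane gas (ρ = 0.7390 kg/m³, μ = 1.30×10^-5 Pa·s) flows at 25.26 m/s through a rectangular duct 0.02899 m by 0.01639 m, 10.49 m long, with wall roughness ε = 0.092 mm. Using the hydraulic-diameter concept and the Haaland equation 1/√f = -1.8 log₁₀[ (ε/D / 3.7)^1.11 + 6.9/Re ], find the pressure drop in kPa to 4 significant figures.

ΔP ≈ 3.795 kPa

Hydraulic diameter D_h = 4A/P = 4·(0.02899·0.01639)/(2·(0.02899+0.01639)) = 0.001901/0.09076 = 0.02094 m.
Re = ρVD_h/μ = 0.739·25.26·0.02094/1.3e-05 = 3.007e+04.
ε/D_h = 9.2e-05/0.02094 = 0.00439; Haaland gives 1/√f = -1.8 log₁₀[0.000566+0.000229] = 5.579, so f = 0.03213.
ΔP = f(L/D_h)(ρV²/2) = 0.03213·10.49/0.02094·235.8 = 3795 Pa.
ΔP = 3.795 kPa.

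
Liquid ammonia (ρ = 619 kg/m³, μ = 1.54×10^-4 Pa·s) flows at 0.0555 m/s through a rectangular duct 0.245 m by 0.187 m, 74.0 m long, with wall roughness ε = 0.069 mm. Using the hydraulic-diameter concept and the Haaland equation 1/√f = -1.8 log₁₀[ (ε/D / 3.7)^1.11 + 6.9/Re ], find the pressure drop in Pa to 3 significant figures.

ΔP ≈ 7.29 Pa

Hydraulic diameter D_h = 4A/P = 4·(0.245·0.187)/(2·(0.245+0.187)) = 0.1833/0.864 = 0.2121 m.
Re = ρVD_h/μ = 619·0.0555·0.2121/0.000154 = 4.732e+04.
ε/D_h = 6.9e-05/0.2121 = 0.000325; Haaland gives 1/√f = -1.8 log₁₀[3.15e-05+0.000146] = 6.752, so f = 0.02193.
ΔP = f(L/D_h)(ρV²/2) = 0.02193·74/0.2121·0.9533 = 7.295 Pa.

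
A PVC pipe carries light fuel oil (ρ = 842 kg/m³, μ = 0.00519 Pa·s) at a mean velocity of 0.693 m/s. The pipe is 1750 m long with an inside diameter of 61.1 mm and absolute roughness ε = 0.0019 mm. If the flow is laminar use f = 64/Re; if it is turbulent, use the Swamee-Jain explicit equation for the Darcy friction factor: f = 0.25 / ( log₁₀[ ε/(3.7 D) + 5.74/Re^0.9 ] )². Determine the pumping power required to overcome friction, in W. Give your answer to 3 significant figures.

P ≈ 406 W

Reynolds number Re = ρVD/μ = 842 · 0.693 · 0.0611 / 0.00519 = 6869.
Re > 4000 → turbulent. Relative roughness ε/D = 1.9e-06/0.0611 = 3.11e-05. Swamee-Jain: f = 0.25/(log₁₀[3.11e-05/3.7 + 5.74/6869^0.9])² = 0.25/(log₁₀[8.4e-06 + 0.00202])² = 0.25/(-2.693)² = 0.03448.
Darcy-Weisbach: ΔP = f(L/D)(ρV²/2) = 0.03448·(1750/0.0611)·(842·0.693²/2) = 0.03448·2.864e+04·202.2 = 1.997e+05 Pa.
Q = V·A = 0.693·0.002932 = 0.002032 m³/s.
Pumping power P = QΔP = 0.002032·1.997e+05 = 405.8 W = 406 W.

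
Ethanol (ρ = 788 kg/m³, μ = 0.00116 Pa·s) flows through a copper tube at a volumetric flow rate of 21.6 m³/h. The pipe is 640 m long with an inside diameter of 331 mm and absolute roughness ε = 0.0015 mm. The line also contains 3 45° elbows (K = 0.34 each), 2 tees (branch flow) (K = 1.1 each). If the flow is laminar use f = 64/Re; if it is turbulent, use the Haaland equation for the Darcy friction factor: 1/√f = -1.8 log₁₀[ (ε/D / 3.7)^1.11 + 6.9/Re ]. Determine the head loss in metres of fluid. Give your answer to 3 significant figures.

h_f ≈ 0.0139 m

Q = 21.6 m³/h = 21.6/3600 = 0.006 m³/s.
Cross-sectional area A = πD²/4 = π(0.331)²/4 = 0.08605 m²; mean velocity V = Q/A = 0.006/0.08605 = 0.06973 m/s.
Reynolds number Re = ρVD/μ = 788 · 0.06973 · 0.331 / 0.00116 = 1.568e+04.
Re > 4000 → turbulent. Relative roughness ε/D = 1.5e-06/0.331 = 4.53e-06. Haaland: 1/√f = -1.8 log₁₀[(4.53e-06/3.7)^1.11 + 6.9/1.568e+04] = -1.8 log₁₀[2.74e-07 + 0.00044] = 6.041, so f = 0.0274.
Total minor-loss coefficient ΣK = 3·0.34 + 2·1.1 = 3.22.
ΔP = [f·L/D + ΣK]·(ρV²/2) = [0.0274·640/0.331 + 3.22]·(788·0.06973²/2) = [52.98 + 3.22]·1.916 = 107.7 Pa.
Head loss h_f = ΔP/(ρg) = 107.7/(788·9.81) = 0.0139 m.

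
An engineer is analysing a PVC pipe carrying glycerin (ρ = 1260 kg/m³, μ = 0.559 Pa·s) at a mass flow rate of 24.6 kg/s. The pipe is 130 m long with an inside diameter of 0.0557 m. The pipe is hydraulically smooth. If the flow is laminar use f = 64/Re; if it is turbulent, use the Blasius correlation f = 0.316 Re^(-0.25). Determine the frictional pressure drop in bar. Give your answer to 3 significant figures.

A = πD²/4 = π(0.0557)²/4 = 0.002437 m²; mean velocity V = ṁ/(ρA) = 24.6/(1260 · 0.002437) = 8.012 m/s.
Reynolds number Re = ρVD/μ = 1260 · 8.012 · 0.0557 / 0.559 = 1006.
Re < 2300 → laminar flow, so f = 64/Re = 64/1006 = 0.06362 (the turbulent correlation is not needed).
Darcy-Weisbach: ΔP = f(L/D)(ρV²/2) = 0.06362·(130/0.0557)·(1260·8.012²/2) = 0.06362·2334·4.045e+04 = 6.006e+06 Pa.
ΔP = 6.006e+06 Pa = 60.1 bar.

ΔP ≈ 60.1 bar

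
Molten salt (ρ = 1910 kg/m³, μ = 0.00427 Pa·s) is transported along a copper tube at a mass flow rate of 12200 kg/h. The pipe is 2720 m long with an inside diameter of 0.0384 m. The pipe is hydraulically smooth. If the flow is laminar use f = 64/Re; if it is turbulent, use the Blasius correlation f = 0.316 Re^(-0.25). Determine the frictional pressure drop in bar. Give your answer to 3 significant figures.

ṁ = 12200 kg/h = 12200/3600 = 3.389 kg/s.
A = πD²/4 = π(0.0384)²/4 = 0.001158 m²; mean velocity V = ṁ/(ρA) = 3.389/(1910 · 0.001158) = 1.532 m/s.
Reynolds number Re = ρVD/μ = 1910 · 1.532 · 0.0384 / 0.00427 = 2.632e+04.
Re > 4000 → turbulent. Smooth-pipe (Blasius): f = 0.316 Re^(-0.25) = 0.316/(2.632e+04)^0.25 = 0.02481.
Darcy-Weisbach: ΔP = f(L/D)(ρV²/2) = 0.02481·(2720/0.0384)·(1910·1.532²/2) = 0.02481·7.083e+04·2242 = 3.939e+06 Pa.
ΔP = 3.939e+06 Pa = 39.4 bar.

ΔP ≈ 39.4 bar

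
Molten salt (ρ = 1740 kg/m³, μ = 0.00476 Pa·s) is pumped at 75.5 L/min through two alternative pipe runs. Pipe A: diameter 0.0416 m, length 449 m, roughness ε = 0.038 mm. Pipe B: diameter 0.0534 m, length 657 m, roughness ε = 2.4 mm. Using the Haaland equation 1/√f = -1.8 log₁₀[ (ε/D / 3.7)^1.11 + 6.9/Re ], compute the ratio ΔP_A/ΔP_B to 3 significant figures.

ΔP_A/ΔP_B ≈ 0.998

Pipe A: V = Q/A = 0.001258/0.001359 = 0.9258 m/s; Re = 1.408e+04; ε/D = 0.000913; Haaland → f = 0.02959; ΔP_A = f(L/D)(ρV²/2) = 2.381e+05 Pa.
Pipe B: V = Q/A = 0.001258/0.00224 = 0.5619 m/s; Re = 1.097e+04; ε/D = 0.0449; Haaland → f = 0.07058; ΔP_B = f(L/D)(ρV²/2) = 2.385e+05 Pa.
ΔP_A/ΔP_B = 2.381e+05/2.385e+05 = 0.998.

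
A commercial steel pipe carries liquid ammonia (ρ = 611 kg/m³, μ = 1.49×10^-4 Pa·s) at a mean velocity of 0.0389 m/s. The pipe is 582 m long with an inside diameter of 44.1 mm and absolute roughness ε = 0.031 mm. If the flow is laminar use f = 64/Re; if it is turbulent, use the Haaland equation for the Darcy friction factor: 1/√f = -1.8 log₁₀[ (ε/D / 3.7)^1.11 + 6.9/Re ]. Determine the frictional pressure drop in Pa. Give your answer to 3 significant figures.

ΔP ≈ 212 Pa

Reynolds number Re = ρVD/μ = 611 · 0.0389 · 0.0441 / 0.000149 = 7035.
Re > 4000 → turbulent. Relative roughness ε/D = 3.1e-05/0.0441 = 0.000703. Haaland: 1/√f = -1.8 log₁₀[(0.000703/3.7)^1.11 + 6.9/7035] = -1.8 log₁₀[7.4e-05 + 0.000981] = 5.358, so f = 0.03483.
Darcy-Weisbach: ΔP = f(L/D)(ρV²/2) = 0.03483·(582/0.0441)·(611·0.0389²/2) = 0.03483·1.32e+04·0.4623 = 212.5 Pa.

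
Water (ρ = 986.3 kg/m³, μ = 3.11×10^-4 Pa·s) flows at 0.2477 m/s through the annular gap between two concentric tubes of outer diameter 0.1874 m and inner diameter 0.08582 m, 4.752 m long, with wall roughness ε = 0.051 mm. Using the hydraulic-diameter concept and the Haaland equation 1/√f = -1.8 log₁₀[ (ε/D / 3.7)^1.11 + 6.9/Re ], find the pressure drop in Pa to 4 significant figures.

Hydraulic diameter D_h = 4A/P = D_o - D_i = 0.1874 - 0.08582 = 0.1016 m.
Re = ρVD_h/μ = 986.3·0.2477·0.1016/0.000311 = 7.98e+04.
ε/D_h = 5.1e-05/0.1016 = 0.000502; Haaland gives 1/√f = -1.8 log₁₀[5.09e-05+8.65e-05] = 6.952, so f = 0.02069.
ΔP = f(L/D_h)(ρV²/2) = 0.02069·4.752/0.1016·30.26 = 29.29 Pa.

ΔP ≈ 29.29 Pa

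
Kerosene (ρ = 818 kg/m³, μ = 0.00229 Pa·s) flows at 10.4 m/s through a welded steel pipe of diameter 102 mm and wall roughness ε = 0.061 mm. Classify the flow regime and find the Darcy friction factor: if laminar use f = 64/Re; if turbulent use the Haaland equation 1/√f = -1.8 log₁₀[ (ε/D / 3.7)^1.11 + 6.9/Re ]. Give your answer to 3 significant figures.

f ≈ 0.0184

Re = ρVD/μ = 818·10.4·0.102/0.00229 = 3.789e+05.
Re > 4000 → turbulent. ε/D = 6.1e-05/0.102 = 0.000598; Haaland: 1/√f = -1.8 log₁₀[6.19e-05 + 1.82e-05] = 7.374, so f = 0.01839.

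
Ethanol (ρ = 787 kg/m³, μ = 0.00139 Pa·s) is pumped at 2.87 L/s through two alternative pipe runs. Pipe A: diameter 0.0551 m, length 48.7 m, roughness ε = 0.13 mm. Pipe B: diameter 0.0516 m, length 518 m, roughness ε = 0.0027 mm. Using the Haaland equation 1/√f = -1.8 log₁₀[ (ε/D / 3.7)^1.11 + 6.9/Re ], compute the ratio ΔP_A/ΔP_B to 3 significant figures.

Pipe A: V = Q/A = 0.00287/0.002384 = 1.204 m/s; Re = 3.755e+04; ε/D = 0.00236; Haaland → f = 0.02783; ΔP_A = f(L/D)(ρV²/2) = 1.402e+04 Pa.
Pipe B: V = Q/A = 0.00287/0.002091 = 1.372 m/s; Re = 4.01e+04; ε/D = 5.23e-05; Haaland → f = 0.0219; ΔP_B = f(L/D)(ρV²/2) = 1.63e+05 Pa.
ΔP_A/ΔP_B = 1.402e+04/1.63e+05 = 0.0860.

ΔP_A/ΔP_B ≈ 0.0860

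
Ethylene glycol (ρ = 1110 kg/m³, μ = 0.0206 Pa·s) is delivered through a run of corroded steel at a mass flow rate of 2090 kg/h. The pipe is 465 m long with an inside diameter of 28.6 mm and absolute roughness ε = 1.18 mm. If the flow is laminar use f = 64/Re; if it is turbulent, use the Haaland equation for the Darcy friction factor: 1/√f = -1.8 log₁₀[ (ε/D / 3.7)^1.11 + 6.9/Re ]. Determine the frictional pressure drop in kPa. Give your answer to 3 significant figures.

ΔP ≈ 305 kPa

ṁ = 2090 kg/h = 2090/3600 = 0.5806 kg/s.
A = πD²/4 = π(0.0286)²/4 = 0.0006424 m²; mean velocity V = ṁ/(ρA) = 0.5806/(1110 · 0.0006424) = 0.8141 m/s.
Reynolds number Re = ρVD/μ = 1110 · 0.8141 · 0.0286 / 0.0206 = 1255.
Re < 2300 → laminar flow, so f = 64/Re = 64/1255 = 0.05101 (the turbulent correlation is not needed).
Darcy-Weisbach: ΔP = f(L/D)(ρV²/2) = 0.05101·(465/0.0286)·(1110·0.8141²/2) = 0.05101·1.626e+04·367.9 = 3.051e+05 Pa.
ΔP = 3.051e+05 Pa = 305 kPa.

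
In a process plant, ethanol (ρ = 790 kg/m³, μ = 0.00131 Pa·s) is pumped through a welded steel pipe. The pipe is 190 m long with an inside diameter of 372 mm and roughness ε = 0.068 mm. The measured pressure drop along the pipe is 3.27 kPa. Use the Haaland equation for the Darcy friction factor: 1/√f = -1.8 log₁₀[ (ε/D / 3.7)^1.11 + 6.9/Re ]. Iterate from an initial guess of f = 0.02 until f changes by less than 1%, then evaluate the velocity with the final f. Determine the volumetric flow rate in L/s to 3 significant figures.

Q ≈ 108 L/s

Rearranging Darcy-Weisbach: V = √(2·ΔP·D/(f·L·ρ)). With ε/D = 6.8e-05/0.372 = 0.000183, iterate starting from f = 0.02:
  f = 0.02 → V = √(2·3270·0.372/(0.02·190·790)) = 0.9002 m/s; Re = ρVD/μ = 2.02e+05; f → 0.01674
  f = 0.01674 → V = 0.9841 m/s; Re = 2.208e+05; f → 0.01654
  f = 0.01654 → V = 0.99 m/s; Re = 2.221e+05; f → 0.01652
Converged (Δf/f < 1%). With the final f = 0.01652: V = √(2·3270·0.372/(0.01652·190·790)) = 0.9904 m/s.
Q = V·A = 0.9904·(π/4·0.372²) = 0.1076 m³/s = 108 L/s.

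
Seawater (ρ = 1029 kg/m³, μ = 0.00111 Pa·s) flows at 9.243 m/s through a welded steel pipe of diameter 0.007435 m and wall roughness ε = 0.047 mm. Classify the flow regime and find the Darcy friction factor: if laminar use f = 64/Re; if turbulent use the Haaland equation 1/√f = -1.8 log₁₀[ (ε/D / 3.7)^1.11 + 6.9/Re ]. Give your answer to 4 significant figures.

f ≈ 0.03385

Re = ρVD/μ = 1029·9.243·0.007435/0.00111 = 6.371e+04.
Re > 4000 → turbulent. ε/D = 4.7e-05/0.007435 = 0.00632; Haaland: 1/√f = -1.8 log₁₀[0.000848 + 0.000108] = 5.435, so f = 0.03385.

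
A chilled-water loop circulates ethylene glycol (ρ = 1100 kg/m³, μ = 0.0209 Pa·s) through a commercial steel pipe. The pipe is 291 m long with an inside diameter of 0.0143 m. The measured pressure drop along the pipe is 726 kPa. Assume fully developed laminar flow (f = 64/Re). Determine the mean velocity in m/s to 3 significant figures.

For laminar flow, f = 64/Re with Re = ρVD/μ, so Darcy-Weisbach reduces to ΔP = 32μLV/D². Solving for V: V = ΔP·D²/(32μL) = 7.26e+05·(0.0143)²/(32·0.0209·291) = 0.7628 m/s.
Check: Re = ρVD/μ = 1100·0.7628·0.0143/0.0209 = 574.1 < 2300, so the laminar assumption holds.

V ≈ 0.763 m/s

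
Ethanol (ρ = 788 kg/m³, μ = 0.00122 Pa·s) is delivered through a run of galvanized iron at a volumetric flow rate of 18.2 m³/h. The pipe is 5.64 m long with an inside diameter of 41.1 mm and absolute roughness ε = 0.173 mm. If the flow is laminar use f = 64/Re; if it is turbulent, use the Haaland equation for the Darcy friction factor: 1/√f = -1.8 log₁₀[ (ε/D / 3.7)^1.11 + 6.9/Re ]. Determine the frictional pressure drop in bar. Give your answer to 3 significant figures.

Q = 18.2 m³/h = 18.2/3600 = 0.005056 m³/s.
Cross-sectional area A = πD²/4 = π(0.0411)²/4 = 0.001327 m²; mean velocity V = Q/A = 0.005056/0.001327 = 3.811 m/s.
Reynolds number Re = ρVD/μ = 788 · 3.811 · 0.0411 / 0.00122 = 1.012e+05.
Re > 4000 → turbulent. Relative roughness ε/D = 0.000173/0.0411 = 0.00421. Haaland: 1/√f = -1.8 log₁₀[(0.00421/3.7)^1.11 + 6.9/1.012e+05] = -1.8 log₁₀[0.00054 + 6.82e-05] = 5.789, so f = 0.02984.
Darcy-Weisbach: ΔP = f(L/D)(ρV²/2) = 0.02984·(5.64/0.0411)·(788·3.811²/2) = 0.02984·137.2·5721 = 2.343e+04 Pa.
ΔP = 2.343e+04 Pa = 0.234 bar.

ΔP ≈ 0.234 bar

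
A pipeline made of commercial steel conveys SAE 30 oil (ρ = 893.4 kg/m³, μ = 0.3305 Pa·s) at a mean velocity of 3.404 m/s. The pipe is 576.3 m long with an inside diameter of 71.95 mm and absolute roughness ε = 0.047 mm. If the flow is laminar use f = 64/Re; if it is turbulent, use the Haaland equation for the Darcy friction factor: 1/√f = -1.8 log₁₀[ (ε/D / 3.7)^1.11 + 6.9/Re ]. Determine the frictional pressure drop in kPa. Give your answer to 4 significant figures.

Reynolds number Re = ρVD/μ = 893.4 · 3.404 · 0.07195 / 0.331 = 662.1.
Re < 2300 → laminar flow, so f = 64/Re = 64/662.1 = 0.09667 (the turbulent correlation is not needed).
Darcy-Weisbach: ΔP = f(L/D)(ρV²/2) = 0.09667·(576.3/0.07195)·(893.4·3.404²/2) = 0.09667·8010·5176 = 4.008e+06 Pa.
ΔP = 4.008e+06 Pa = 4008 kPa.

ΔP ≈ 4008 kPa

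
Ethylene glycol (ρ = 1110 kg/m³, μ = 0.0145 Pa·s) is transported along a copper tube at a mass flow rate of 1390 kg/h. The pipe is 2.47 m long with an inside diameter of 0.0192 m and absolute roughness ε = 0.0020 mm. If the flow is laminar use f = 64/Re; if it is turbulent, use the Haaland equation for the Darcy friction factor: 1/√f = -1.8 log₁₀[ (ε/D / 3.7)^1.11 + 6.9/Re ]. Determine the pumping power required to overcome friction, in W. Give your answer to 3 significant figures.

P ≈ 1.30 W

ṁ = 1390 kg/h = 1390/3600 = 0.3861 kg/s.
A = πD²/4 = π(0.0192)²/4 = 0.0002895 m²; mean velocity V = ṁ/(ρA) = 0.3861/(1110 · 0.0002895) = 1.201 m/s.
Reynolds number Re = ρVD/μ = 1110 · 1.201 · 0.0192 / 0.0145 = 1766.
Re < 2300 → laminar flow, so f = 64/Re = 64/1766 = 0.03624 (the turbulent correlation is not needed).
Darcy-Weisbach: ΔP = f(L/D)(ρV²/2) = 0.03624·(2.47/0.0192)·(1110·1.201²/2) = 0.03624·128.6·801.1 = 3735 Pa.
Q = ṁ/ρ = 0.3861/1110 = 0.0003478 m³/s.
Pumping power P = QΔP = 0.0003478·3735 = 1.299 W = 1.30 W.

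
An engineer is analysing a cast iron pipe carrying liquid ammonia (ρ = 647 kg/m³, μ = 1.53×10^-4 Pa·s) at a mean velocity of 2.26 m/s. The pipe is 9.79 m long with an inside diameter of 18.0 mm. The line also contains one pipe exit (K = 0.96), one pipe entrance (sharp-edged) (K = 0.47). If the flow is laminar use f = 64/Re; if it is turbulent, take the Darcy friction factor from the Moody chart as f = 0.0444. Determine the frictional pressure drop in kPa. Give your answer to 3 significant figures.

Reynolds number Re = ρVD/μ = 647 · 2.26 · 0.018 / 0.000153 = 1.72e+05.
Re > 4000 → turbulent; use the Moody-chart value f = 0.0444.
Total minor-loss coefficient ΣK = 1·0.96 + 1·0.47 = 1.43.
ΔP = [f·L/D + ΣK]·(ρV²/2) = [0.0444·9.79/0.018 + 1.43]·(647·2.26²/2) = [24.15 + 1.43]·1652 = 4.226e+04 Pa.
ΔP = 4.226e+04 Pa = 42.3 kPa.

ΔP ≈ 42.3 kPa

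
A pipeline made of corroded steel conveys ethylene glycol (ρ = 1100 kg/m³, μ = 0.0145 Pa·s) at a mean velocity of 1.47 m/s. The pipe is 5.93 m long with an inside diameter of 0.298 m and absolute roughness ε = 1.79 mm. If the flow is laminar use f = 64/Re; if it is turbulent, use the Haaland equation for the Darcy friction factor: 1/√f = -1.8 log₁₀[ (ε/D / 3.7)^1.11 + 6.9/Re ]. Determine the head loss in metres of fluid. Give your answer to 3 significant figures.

Reynolds number Re = ρVD/μ = 1100 · 1.47 · 0.298 / 0.0145 = 3.323e+04.
Re > 4000 → turbulent. Relative roughness ε/D = 0.00179/0.298 = 0.00601. Haaland: 1/√f = -1.8 log₁₀[(0.00601/3.7)^1.11 + 6.9/3.323e+04] = -1.8 log₁₀[0.000801 + 0.000208] = 5.393, so f = 0.03438.
Darcy-Weisbach: ΔP = f(L/D)(ρV²/2) = 0.03438·(5.93/0.298)·(1100·1.47²/2) = 0.03438·19.9·1188 = 813.1 Pa.
Head loss h_f = ΔP/(ρg) = 813.1/(1100·9.81) = 0.0753 m.

h_f ≈ 0.0753 m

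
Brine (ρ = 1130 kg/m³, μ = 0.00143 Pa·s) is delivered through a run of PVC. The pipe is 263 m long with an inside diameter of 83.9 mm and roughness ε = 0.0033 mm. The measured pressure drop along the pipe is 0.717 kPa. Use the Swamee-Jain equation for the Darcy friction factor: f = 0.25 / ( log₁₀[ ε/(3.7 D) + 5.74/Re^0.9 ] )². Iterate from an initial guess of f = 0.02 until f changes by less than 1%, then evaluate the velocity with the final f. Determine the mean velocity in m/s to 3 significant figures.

Rearranging Darcy-Weisbach: V = √(2·ΔP·D/(f·L·ρ)). With ε/D = 3.3e-06/0.0839 = 3.93e-05, iterate starting from f = 0.02:
  f = 0.02 → V = √(2·717·0.0839/(0.02·263·1130)) = 0.1423 m/s; Re = ρVD/μ = 9433; f → 0.03154
  f = 0.03154 → V = 0.1133 m/s; Re = 7511; f → 0.03362
  f = 0.03362 → V = 0.1097 m/s; Re = 7275; f → 0.03393
Converged (Δf/f < 1%). With the final f = 0.03393: V = √(2·717·0.0839/(0.03393·263·1130)) = 0.1092 m/s.

V ≈ 0.109 m/s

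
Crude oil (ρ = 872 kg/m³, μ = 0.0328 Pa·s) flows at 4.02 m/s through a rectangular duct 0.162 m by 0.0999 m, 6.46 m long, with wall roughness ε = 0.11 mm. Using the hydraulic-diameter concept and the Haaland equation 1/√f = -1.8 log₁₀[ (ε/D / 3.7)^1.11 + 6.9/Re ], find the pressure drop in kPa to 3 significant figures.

Hydraulic diameter D_h = 4A/P = 4·(0.162·0.0999)/(2·(0.162+0.0999)) = 0.06474/0.5238 = 0.1236 m.
Re = ρVD_h/μ = 872·4.02·0.1236/0.0328 = 1.321e+04.
ε/D_h = 0.00011/0.1236 = 0.00089; Haaland gives 1/√f = -1.8 log₁₀[9.62e-05+0.000522] = 5.775, so f = 0.02998.
ΔP = f(L/D_h)(ρV²/2) = 0.02998·6.46/0.1236·7046 = 1.104e+04 Pa.
ΔP = 11.0 kPa.

ΔP ≈ 11.0 kPa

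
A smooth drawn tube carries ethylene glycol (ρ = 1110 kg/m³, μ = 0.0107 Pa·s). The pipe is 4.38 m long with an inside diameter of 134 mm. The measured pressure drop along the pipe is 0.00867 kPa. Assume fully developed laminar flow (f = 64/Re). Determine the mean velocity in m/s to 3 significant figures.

For laminar flow, f = 64/Re with Re = ρVD/μ, so Darcy-Weisbach reduces to ΔP = 32μLV/D². Solving for V: V = ΔP·D²/(32μL) = 8.67·(0.134)²/(32·0.0107·4.38) = 0.1038 m/s.
Check: Re = ρVD/μ = 1110·0.1038·0.134/0.0107 = 1443 < 2300, so the laminar assumption holds.

V ≈ 0.104 m/s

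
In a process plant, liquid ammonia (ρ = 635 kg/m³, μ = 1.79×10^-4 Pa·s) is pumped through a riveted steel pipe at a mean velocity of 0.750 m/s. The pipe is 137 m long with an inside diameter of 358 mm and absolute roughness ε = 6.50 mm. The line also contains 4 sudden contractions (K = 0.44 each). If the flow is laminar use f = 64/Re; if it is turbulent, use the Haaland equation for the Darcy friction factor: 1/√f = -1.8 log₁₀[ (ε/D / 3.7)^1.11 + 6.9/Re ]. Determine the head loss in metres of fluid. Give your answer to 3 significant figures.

h_f ≈ 0.566 m

Reynolds number Re = ρVD/μ = 635 · 0.75 · 0.358 / 0.000179 = 9.525e+05.
Re > 4000 → turbulent. Relative roughness ε/D = 0.0065/0.358 = 0.0182. Haaland: 1/√f = -1.8 log₁₀[(0.0182/3.7)^1.11 + 6.9/9.525e+05] = -1.8 log₁₀[0.00273 + 7.24e-06] = 4.612, so f = 0.04702.
Total minor-loss coefficient ΣK = 4·0.44 = 1.76.
ΔP = [f·L/D + ΣK]·(ρV²/2) = [0.04702·137/0.358 + 1.76]·(635·0.75²/2) = [17.99 + 1.76]·178.6 = 3528 Pa.
Head loss h_f = ΔP/(ρg) = 3528/(635·9.81) = 0.566 m.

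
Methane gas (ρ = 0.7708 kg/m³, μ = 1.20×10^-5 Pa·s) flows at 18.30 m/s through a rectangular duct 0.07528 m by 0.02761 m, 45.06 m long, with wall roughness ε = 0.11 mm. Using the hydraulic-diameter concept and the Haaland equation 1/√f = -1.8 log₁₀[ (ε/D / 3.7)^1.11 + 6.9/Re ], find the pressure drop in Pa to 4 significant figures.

ΔP ≈ 4029 Pa

Hydraulic diameter D_h = 4A/P = 4·(0.07528·0.02761)/(2·(0.07528+0.02761)) = 0.008314/0.2058 = 0.0404 m.
Re = ρVD_h/μ = 0.7708·18.3·0.0404/1.2e-05 = 4.749e+04.
ε/D_h = 0.00011/0.0404 = 0.00272; Haaland gives 1/√f = -1.8 log₁₀[0.000333+0.000145] = 5.977, so f = 0.02799.
ΔP = f(L/D_h)(ρV²/2) = 0.02799·45.06/0.0404·129.1 = 4029 Pa.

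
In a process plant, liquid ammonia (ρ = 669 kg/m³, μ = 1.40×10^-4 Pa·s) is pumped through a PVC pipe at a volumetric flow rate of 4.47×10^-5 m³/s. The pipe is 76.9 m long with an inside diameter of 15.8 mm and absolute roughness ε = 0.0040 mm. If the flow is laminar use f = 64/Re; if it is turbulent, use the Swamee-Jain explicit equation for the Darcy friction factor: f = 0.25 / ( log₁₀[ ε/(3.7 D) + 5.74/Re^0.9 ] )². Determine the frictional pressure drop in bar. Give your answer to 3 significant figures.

ΔP ≈ 0.0232 bar

Cross-sectional area A = πD²/4 = π(0.0158)²/4 = 0.0001961 m²; mean velocity V = Q/A = 4.47e-05/0.0001961 = 0.228 m/s.
Reynolds number Re = ρVD/μ = 669 · 0.228 · 0.0158 / 0.00014 = 1.721e+04.
Re > 4000 → turbulent. Relative roughness ε/D = 4e-06/0.0158 = 0.000253. Swamee-Jain: f = 0.25/(log₁₀[0.000253/3.7 + 5.74/1.721e+04^0.9])² = 0.25/(log₁₀[6.84e-05 + 0.000884])² = 0.25/(-3.021)² = 0.02739.
Darcy-Weisbach: ΔP = f(L/D)(ρV²/2) = 0.02739·(76.9/0.0158)·(669·0.228²/2) = 0.02739·4867·17.39 = 2318 Pa.
ΔP = 2318 Pa = 0.0232 bar.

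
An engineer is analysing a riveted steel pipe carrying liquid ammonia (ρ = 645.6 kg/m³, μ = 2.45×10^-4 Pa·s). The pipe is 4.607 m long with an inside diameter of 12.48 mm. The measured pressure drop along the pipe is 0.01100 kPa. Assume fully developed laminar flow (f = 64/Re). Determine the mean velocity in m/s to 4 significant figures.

For laminar flow, f = 64/Re with Re = ρVD/μ, so Darcy-Weisbach reduces to ΔP = 32μLV/D². Solving for V: V = ΔP·D²/(32μL) = 11·(0.01248)²/(32·0.000245·4.607) = 0.04743 m/s.
Check: Re = ρVD/μ = 645.6·0.04743·0.01248/0.000245 = 1560 < 2300, so the laminar assumption holds.

V ≈ 0.04743 m/s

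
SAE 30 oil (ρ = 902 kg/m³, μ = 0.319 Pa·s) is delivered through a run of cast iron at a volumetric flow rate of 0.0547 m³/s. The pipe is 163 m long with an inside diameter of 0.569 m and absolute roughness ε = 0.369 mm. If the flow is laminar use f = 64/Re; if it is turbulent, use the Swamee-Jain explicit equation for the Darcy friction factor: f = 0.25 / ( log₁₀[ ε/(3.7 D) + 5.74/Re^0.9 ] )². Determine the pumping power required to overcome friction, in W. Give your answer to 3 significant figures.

Cross-sectional area A = πD²/4 = π(0.569)²/4 = 0.2543 m²; mean velocity V = Q/A = 0.0547/0.2543 = 0.2151 m/s.
Reynolds number Re = ρVD/μ = 902 · 0.2151 · 0.569 / 0.319 = 346.1.
Re < 2300 → laminar flow, so f = 64/Re = 64/346.1 = 0.1849 (the turbulent correlation is not needed).
Darcy-Weisbach: ΔP = f(L/D)(ρV²/2) = 0.1849·(163/0.569)·(902·0.2151²/2) = 0.1849·286.5·20.87 = 1106 Pa.
Pumping power P = QΔP = 0.0547·1106 = 60.47 W = 60.5 W.

P ≈ 60.5 W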